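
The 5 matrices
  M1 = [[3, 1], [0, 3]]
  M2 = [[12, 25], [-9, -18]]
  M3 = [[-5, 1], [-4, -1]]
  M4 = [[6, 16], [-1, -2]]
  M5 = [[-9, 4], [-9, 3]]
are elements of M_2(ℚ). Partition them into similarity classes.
Characteristic polynomials: χ_{M1} = (x - 3)^2, χ_{M2} = (x + 3)^2, χ_{M3} = (x + 3)^2, χ_{M4} = (x - 2)^2, χ_{M5} = (x + 3)^2.

{M1}: invariant factors (x - 3)^2.

{M2, M3, M5}: invariant factors (x + 3)^2.

{M4}: invariant factors (x - 2)^2.

Matrices are similar if and only if their invariant-factor lists agree; the partition into similarity classes is {M1}, {M2, M3, M5}, {M4}.

3 classes: {M1}, {M2, M3, M5}, {M4}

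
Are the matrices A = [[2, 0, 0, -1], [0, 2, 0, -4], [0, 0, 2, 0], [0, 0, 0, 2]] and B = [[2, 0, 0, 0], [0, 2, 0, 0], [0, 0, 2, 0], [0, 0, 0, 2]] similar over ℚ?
No.

Both have characteristic polynomial (x - 2)^4, but the minimal polynomial of A is (x - 2)^2 while the minimal polynomial of B is x - 2. The minimal polynomial is a similarity invariant, so A and B are not similar.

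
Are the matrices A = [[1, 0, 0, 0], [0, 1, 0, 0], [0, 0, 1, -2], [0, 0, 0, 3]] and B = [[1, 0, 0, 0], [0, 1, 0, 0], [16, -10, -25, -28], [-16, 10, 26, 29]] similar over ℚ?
Two matrices over a field are similar if and only if they have the same invariant factors.

Both A and B have characteristic polynomial (x - 3)(x - 1)^3 and minimal polynomial (x - 3)(x - 1). Computing further, both have invariant factors x - 1, x - 1, (x - 3)(x - 1). Hence A and B are similar.

Yes.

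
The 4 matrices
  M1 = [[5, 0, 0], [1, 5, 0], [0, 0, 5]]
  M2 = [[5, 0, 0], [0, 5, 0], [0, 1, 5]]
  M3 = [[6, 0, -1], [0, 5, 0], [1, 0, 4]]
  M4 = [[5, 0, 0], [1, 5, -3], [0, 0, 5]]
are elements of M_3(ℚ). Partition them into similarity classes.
Characteristic polynomials: χ_{M1} = (x - 5)^3, χ_{M2} = (x - 5)^3, χ_{M3} = (x - 5)^3, χ_{M4} = (x - 5)^3.

{M1, M2, M3, M4}: invariant factors x - 5, (x - 5)^2.

Matrices are similar if and only if their invariant-factor lists agree; the partition into similarity classes is {M1, M2, M3, M4}.

1 class: {M1, M2, M3, M4}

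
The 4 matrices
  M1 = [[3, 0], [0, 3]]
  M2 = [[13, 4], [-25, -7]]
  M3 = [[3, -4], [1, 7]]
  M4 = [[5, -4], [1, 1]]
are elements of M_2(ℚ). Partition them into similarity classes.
Characteristic polynomials: χ_{M1} = (x - 3)^2, χ_{M2} = (x - 3)^2, χ_{M3} = (x - 5)^2, χ_{M4} = (x - 3)^2.

{M1}: invariant factors x - 3, x - 3.

{M2, M4}: invariant factors (x - 3)^2.

{M3}: invariant factors (x - 5)^2.

Matrices are similar if and only if their invariant-factor lists agree; the partition into similarity classes is {M1}, {M2, M4}, {M3}.

3 classes: {M1}, {M2, M4}, {M3}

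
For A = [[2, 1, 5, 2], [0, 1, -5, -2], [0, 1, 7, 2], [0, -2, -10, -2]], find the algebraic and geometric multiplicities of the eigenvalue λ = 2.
The characteristic polynomial is (x - 2)^4, so the factor x - 2 appears with exponent 4: the algebraic multiplicity is 4.

rank(A - 2I) = 1, so the eigenspace has dimension 4 - 1 = 3: the geometric multiplicity is 3.

Since 3 < 4, A is not diagonalizable.

algebraic multiplicity 4, geometric multiplicity 3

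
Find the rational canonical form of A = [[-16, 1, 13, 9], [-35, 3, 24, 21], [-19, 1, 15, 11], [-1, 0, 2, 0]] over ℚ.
R = [[0, 0, 0, 2], [1, 0, 0, 3], [0, 1, 0, -2], [0, 0, 1, 2]]

The invariant factors of A (the non-unit diagonal entries of the Smith normal form of xI - A over ℚ[x]) are (x - 2)(x^3 + 2x + 1), each dividing the next. The characteristic polynomial is their product, (x - 2)(x^3 + 2x + 1).

The rational canonical form is the block-diagonal matrix of companion matrices C(f_i):
R = [[0, 0, 0, 2], [1, 0, 0, 3], [0, 1, 0, -2], [0, 0, 1, 2]].

Note the characteristic polynomial does not split into linear factors over ℚ, so A has no Jordan form over ℚ; the rational canonical form exists over any field.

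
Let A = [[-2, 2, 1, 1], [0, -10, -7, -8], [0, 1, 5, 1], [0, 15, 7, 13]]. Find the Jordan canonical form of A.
J = [[-2, 1, 0, 0], [0, -2, 0, 0], [0, 0, 5, 1], [0, 0, 0, 5]]

The characteristic polynomial is det(xI - A) = (x - 5)^2(x + 2)^2, so the eigenvalues are -2 (algebraic multiplicity 2), 5 (algebraic multiplicity 2).

For λ = -2: rank(A + 2I) = 3, rank((A + 2I)^2) = 2. The eigenspace has dimension 4 - 3 = 1, so there is 1 Jordan block; the rank sequence gives block sizes [2].

For λ = 5: rank(A - 5I) = 3, rank((A - 5I)^2) = 2. The eigenspace has dimension 4 - 3 = 1, so there is 1 Jordan block; the rank sequence gives block sizes [2].

Assembling the blocks gives the Jordan form J above.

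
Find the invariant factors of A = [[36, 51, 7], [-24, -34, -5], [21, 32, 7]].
(x - 3)^3

The Jordan structure of A has elementary divisors (x - 3)^3. Arranging the block sizes at each eigenvalue in decreasing order and taking row products gives the invariant factors.

Invariant factors (smallest first, each dividing the next): (x - 3)^3.

Check: the last factor (x - 3)^3 is the minimal polynomial, and the product (x - 3)^3 is the characteristic polynomial.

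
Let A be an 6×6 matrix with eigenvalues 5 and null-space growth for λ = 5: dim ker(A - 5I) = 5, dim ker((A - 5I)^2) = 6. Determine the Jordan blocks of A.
λ = 5: successive nullity increments [5, 1] count blocks of size ≥ k; block sizes are [2, 1, 1, 1, 1].

Jordan blocks: (5, 2), (5, 1), (5, 1), (5, 1), (5, 1)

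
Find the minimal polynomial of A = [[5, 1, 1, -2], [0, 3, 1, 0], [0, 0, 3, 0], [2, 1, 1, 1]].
m_A(x) = (x - 3)^3

The characteristic polynomial factors as (x - 3)^4. The minimal polynomial is ∏(x - λ)^{k_λ} where k_λ is the size of the largest Jordan block at λ.

For λ = 3: rank(A - 3I) = 2, and the largest Jordan block has size 3 (the smallest k with rank((A - 3I)^k) = rank((A - 3I)^(k+1))).

So m_A(x) = (x - 3)^3.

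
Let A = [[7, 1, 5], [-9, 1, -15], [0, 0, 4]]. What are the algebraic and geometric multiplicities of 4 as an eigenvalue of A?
The characteristic polynomial is (x - 4)^3, so the factor x - 4 appears with exponent 3: the algebraic multiplicity is 3.

rank(A - 4I) = 1, so the eigenspace has dimension 3 - 1 = 2: the geometric multiplicity is 2.

Since 2 < 3, A is not diagonalizable.

algebraic multiplicity 3, geometric multiplicity 2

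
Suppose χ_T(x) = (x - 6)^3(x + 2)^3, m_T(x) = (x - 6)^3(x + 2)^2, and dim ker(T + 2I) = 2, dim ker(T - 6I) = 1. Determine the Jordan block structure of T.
λ = -2: algebraic multiplicity 3 (exponent in χ_T), largest block size 2 (exponent in m_T), 2 blocks (geometric multiplicity). These force block sizes [2, 1].
λ = 6: algebraic multiplicity 3 (exponent in χ_T), largest block size 3 (exponent in m_T), 1 block (geometric multiplicity). This forces block sizes [3].

Jordan blocks: (-2, 2), (-2, 1), (6, 3)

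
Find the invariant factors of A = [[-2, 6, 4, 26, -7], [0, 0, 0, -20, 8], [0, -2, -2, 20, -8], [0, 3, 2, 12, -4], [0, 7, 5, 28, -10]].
(x - 2)^2(x + 2)^3

The Jordan structure of A has elementary divisors (x + 2)^3, (x - 2)^2. Arranging the block sizes at each eigenvalue in decreasing order and taking row products gives the invariant factors.

Invariant factors (smallest first, each dividing the next): (x - 2)^2(x + 2)^3.

Check: the last factor (x - 2)^2(x + 2)^3 is the minimal polynomial, and the product (x - 2)^2(x + 2)^3 is the characteristic polynomial.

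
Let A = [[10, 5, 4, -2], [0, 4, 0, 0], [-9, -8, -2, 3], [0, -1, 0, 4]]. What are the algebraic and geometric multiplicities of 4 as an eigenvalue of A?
The characteristic polynomial is (x - 4)^4, so the factor x - 4 appears with exponent 4: the algebraic multiplicity is 4.

rank(A - 4I) = 2, so the eigenspace has dimension 4 - 2 = 2: the geometric multiplicity is 2.

Since 2 < 4, A is not diagonalizable.

algebraic multiplicity 4, geometric multiplicity 2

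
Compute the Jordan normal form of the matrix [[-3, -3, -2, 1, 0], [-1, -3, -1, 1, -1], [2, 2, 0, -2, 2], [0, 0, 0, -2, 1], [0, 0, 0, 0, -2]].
The characteristic polynomial is det(xI - A) = (x + 2)^5, so the eigenvalues are -2 (algebraic multiplicity 5).

For λ = -2: rank(A + 2I) = 3, rank((A + 2I)^2) = 1, rank((A + 2I)^3) = 0. The eigenspace has dimension 5 - 3 = 2, so there are 2 Jordan blocks; the rank sequence gives block sizes [3, 2].

Assembling the blocks gives the Jordan form J above.

J = [[-2, 1, 0, 0, 0], [0, -2, 1, 0, 0], [0, 0, -2, 0, 0], [0, 0, 0, -2, 1], [0, 0, 0, 0, -2]]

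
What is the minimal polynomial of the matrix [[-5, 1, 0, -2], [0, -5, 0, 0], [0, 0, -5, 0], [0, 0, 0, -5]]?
m_A(x) = (x + 5)^2

The characteristic polynomial factors as (x + 5)^4. The minimal polynomial is ∏(x - λ)^{k_λ} where k_λ is the size of the largest Jordan block at λ.

For λ = -5: rank(A + 5I) = 1, and the largest Jordan block has size 2 (the smallest k with rank((A + 5I)^k) = rank((A + 5I)^(k+1))).

So m_A(x) = (x + 5)^2.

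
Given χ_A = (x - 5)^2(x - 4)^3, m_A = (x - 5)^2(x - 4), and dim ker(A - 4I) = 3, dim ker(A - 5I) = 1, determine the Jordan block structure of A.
Jordan blocks: (4, 1), (4, 1), (4, 1), (5, 2)

λ = 4: algebraic multiplicity 3 (exponent in χ_A), largest block size 1 (exponent in m_A), 3 blocks (geometric multiplicity). These force block sizes [1, 1, 1].
λ = 5: algebraic multiplicity 2 (exponent in χ_A), largest block size 2 (exponent in m_A), 1 block (geometric multiplicity). This forces block sizes [2].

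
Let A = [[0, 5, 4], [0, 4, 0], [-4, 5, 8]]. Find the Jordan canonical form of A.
The characteristic polynomial is det(xI - A) = (x - 4)^3, so the eigenvalues are 4 (algebraic multiplicity 3).

For λ = 4: rank(A - 4I) = 1, rank((A - 4I)^2) = 0. The eigenspace has dimension 3 - 1 = 2, so there are 2 Jordan blocks; the rank sequence gives block sizes [2, 1].

Assembling the blocks gives the Jordan form J above.

J = [[4, 1, 0], [0, 4, 0], [0, 0, 4]]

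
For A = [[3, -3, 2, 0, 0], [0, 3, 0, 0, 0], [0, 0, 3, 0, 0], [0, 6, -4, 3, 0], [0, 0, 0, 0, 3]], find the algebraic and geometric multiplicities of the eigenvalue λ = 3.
The characteristic polynomial is (x - 3)^5, so the factor x - 3 appears with exponent 5: the algebraic multiplicity is 5.

rank(A - 3I) = 1, so the eigenspace has dimension 5 - 1 = 4: the geometric multiplicity is 4.

Since 4 < 5, A is not diagonalizable.

algebraic multiplicity 5, geometric multiplicity 4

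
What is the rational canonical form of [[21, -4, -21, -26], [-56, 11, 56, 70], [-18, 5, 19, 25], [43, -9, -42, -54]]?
The invariant factors of A (the non-unit diagonal entries of the Smith normal form of xI - A over ℚ[x]) are (x + 3)(x^3 + x + 3), each dividing the next. The characteristic polynomial is their product, (x + 3)(x^3 + x + 3).

The rational canonical form is the block-diagonal matrix of companion matrices C(f_i):
R = [[0, 0, 0, -9], [1, 0, 0, -6], [0, 1, 0, -1], [0, 0, 1, -3]].

Note the characteristic polynomial does not split into linear factors over ℚ, so A has no Jordan form over ℚ; the rational canonical form exists over any field.

R = [[0, 0, 0, -9], [1, 0, 0, -6], [0, 1, 0, -1], [0, 0, 1, -3]]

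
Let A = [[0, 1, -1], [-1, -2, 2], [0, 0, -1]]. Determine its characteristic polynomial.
χ_A(x) = (x + 1)^3

xI - A = [[x, -1, 1], [1, x + 2, -2], [0, 0, x + 1]].

Expanding det(xI - A) along the first row:
det(xI - A) = + (x)·det([[x + 2, -2], [0, x + 1]]) - (-1)·det([[1, -2], [0, x + 1]]) + (1)·det([[1, x + 2], [0, 0]]).

Evaluating gives χ_A(x) = x^3 + 3x^2 + 3x + 1 = (x + 1)^3.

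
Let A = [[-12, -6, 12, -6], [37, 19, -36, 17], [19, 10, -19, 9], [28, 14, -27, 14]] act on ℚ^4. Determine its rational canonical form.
R = [[0, 0, 0, -6], [1, 0, 0, -1], [0, 1, 0, 2], [0, 0, 1, 2]]

The invariant factors of A (the non-unit diagonal entries of the Smith normal form of xI - A over ℚ[x]) are (x - 2)(x^3 - 2x - 3), each dividing the next. The characteristic polynomial is their product, (x - 2)(x^3 - 2x - 3).

The rational canonical form is the block-diagonal matrix of companion matrices C(f_i):
R = [[0, 0, 0, -6], [1, 0, 0, -1], [0, 1, 0, 2], [0, 0, 1, 2]].

Note the characteristic polynomial does not split into linear factors over ℚ, so A has no Jordan form over ℚ; the rational canonical form exists over any field.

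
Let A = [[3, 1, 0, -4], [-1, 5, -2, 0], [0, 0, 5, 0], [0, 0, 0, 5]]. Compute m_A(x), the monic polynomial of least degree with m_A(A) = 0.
m_A(x) = (x - 5)(x - 4)^2

The characteristic polynomial factors as (x - 5)^2(x - 4)^2. The minimal polynomial is ∏(x - λ)^{k_λ} where k_λ is the size of the largest Jordan block at λ.

For λ = 4: rank(A - 4I) = 3, and the largest Jordan block has size 2 (the smallest k with rank((A - 4I)^k) = rank((A - 4I)^(k+1))).
For λ = 5: rank(A - 5I) = 2, and the largest Jordan block has size 1 (the smallest k with rank((A - 5I)^k) = rank((A - 5I)^(k+1))).

So m_A(x) = (x - 5)(x - 4)^2.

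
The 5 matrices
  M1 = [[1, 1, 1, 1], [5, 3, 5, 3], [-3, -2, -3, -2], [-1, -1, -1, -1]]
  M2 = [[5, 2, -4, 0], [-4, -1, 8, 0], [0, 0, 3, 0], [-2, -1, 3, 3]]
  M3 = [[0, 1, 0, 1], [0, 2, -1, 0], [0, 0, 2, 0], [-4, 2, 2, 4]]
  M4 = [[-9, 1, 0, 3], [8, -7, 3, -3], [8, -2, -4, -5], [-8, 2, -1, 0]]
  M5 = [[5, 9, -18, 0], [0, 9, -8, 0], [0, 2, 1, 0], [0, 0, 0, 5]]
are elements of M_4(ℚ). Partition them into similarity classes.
5 classes: {M1}, {M2}, {M3}, {M4}, {M5}

Characteristic polynomials: χ_{M1} = x^4, χ_{M2} = (x - 3)^3(x - 1), χ_{M3} = (x - 2)^4, χ_{M4} = (x + 5)^4, χ_{M5} = (x - 5)^4.

{M1}: invariant factors x, x^3.

{M2}: invariant factors x - 3, (x - 3)^2(x - 1).

{M3}: invariant factors x - 2, (x - 2)^3.

{M4}: invariant factors (x + 5)^2, (x + 5)^2.

{M5}: invariant factors x - 5, x - 5, (x - 5)^2.

Matrices are similar if and only if their invariant-factor lists agree; the partition into similarity classes is {M1}, {M2}, {M3}, {M4}, {M5}.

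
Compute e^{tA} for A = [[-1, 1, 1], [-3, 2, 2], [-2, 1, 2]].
e^{tA} = [[(-t^2 - 4*t + 2)*e^{t}/2, t*e^{t}, t*(t + 2)*e^{t}/2], [t*(-t - 6)*e^{t}/2, (t + 1)*e^{t}, t*(t + 4)*e^{t}/2], [t*(-t - 4)*e^{t}/2, t*e^{t}, (t^2/2 + t + 1)*e^{t}]]

A has Jordan form J = [[1, 1, 0], [0, 1, 1], [0, 0, 1]] with A = PJP^{-1}, so e^{tA} = P e^{tJ} P^{-1}.

For a Jordan block J_k(λ), e^{tJ_k(λ)} = e^{λt} · (I + tN + t^2 N^2/2! + ... + t^{k-1} N^{k-1}/(k-1)!) where N is the nilpotent superdiagonal part.

Assembling the blocks and conjugating back gives the entries of e^{tA} as shown above.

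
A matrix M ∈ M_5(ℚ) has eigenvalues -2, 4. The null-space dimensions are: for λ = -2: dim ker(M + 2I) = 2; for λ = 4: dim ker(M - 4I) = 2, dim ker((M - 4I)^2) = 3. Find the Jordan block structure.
λ = -2: successive nullity increments [2] count blocks of size ≥ k; block sizes are [1, 1].
λ = 4: successive nullity increments [2, 1] count blocks of size ≥ k; block sizes are [2, 1].

Jordan blocks: (-2, 1), (-2, 1), (4, 2), (4, 1)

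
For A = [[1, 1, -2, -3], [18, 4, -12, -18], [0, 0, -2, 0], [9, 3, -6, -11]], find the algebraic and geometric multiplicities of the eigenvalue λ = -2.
The characteristic polynomial is (x + 2)^4, so the factor x + 2 appears with exponent 4: the algebraic multiplicity is 4.

rank(A + 2I) = 1, so the eigenspace has dimension 4 - 1 = 3: the geometric multiplicity is 3.

Since 3 < 4, A is not diagonalizable.

algebraic multiplicity 4, geometric multiplicity 3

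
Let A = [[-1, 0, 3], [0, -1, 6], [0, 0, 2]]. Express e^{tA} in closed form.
e^{tA} = [[e^{-t}, 0, (e^{3*t} - 1)*e^{-t}], [0, e^{-t}, (2*e^{3*t} - 2)*e^{-t}], [0, 0, e^{2*t}]]

A has Jordan form J = [[-1, 0, 0], [0, -1, 0], [0, 0, 2]] with A = PJP^{-1}, so e^{tA} = P e^{tJ} P^{-1}.

For a Jordan block J_k(λ), e^{tJ_k(λ)} = e^{λt} · (I + tN + t^2 N^2/2! + ... + t^{k-1} N^{k-1}/(k-1)!) where N is the nilpotent superdiagonal part.

Assembling the blocks and conjugating back gives the entries of e^{tA} as shown above.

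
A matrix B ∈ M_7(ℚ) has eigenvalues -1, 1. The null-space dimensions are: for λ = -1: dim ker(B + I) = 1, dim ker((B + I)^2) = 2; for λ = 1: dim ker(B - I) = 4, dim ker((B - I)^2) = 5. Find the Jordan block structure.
λ = -1: successive nullity increments [1, 1] count blocks of size ≥ k; block sizes are [2].
λ = 1: successive nullity increments [4, 1] count blocks of size ≥ k; block sizes are [2, 1, 1, 1].

Jordan blocks: (-1, 2), (1, 2), (1, 1), (1, 1), (1, 1)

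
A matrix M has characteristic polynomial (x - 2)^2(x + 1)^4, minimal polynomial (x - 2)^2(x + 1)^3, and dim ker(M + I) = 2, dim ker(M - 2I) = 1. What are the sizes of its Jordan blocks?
Jordan blocks: (-1, 3), (-1, 1), (2, 2)

λ = -1: algebraic multiplicity 4 (exponent in χ_M), largest block size 3 (exponent in m_M), 2 blocks (geometric multiplicity). These force block sizes [3, 1].
λ = 2: algebraic multiplicity 2 (exponent in χ_M), largest block size 2 (exponent in m_M), 1 block (geometric multiplicity). This forces block sizes [2].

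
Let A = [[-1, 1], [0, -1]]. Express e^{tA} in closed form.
A has Jordan form J = [[-1, 1], [0, -1]] with A = PJP^{-1}, so e^{tA} = P e^{tJ} P^{-1}.

For a Jordan block J_k(λ), e^{tJ_k(λ)} = e^{λt} · (I + tN + t^2 N^2/2! + ... + t^{k-1} N^{k-1}/(k-1)!) where N is the nilpotent superdiagonal part.

Assembling the blocks and conjugating back gives the entries of e^{tA} as shown above.

e^{tA} = [[e^{-t}, t*e^{-t}], [0, e^{-t}]]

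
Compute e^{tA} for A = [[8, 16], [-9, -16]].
e^{tA} = [[(12*t + 1)*e^{-4*t}, 16*t*e^{-4*t}], [-9*t*e^{-4*t}, (1 - 12*t)*e^{-4*t}]]

A has Jordan form J = [[-4, 1], [0, -4]] with A = PJP^{-1}, so e^{tA} = P e^{tJ} P^{-1}.

For a Jordan block J_k(λ), e^{tJ_k(λ)} = e^{λt} · (I + tN + t^2 N^2/2! + ... + t^{k-1} N^{k-1}/(k-1)!) where N is the nilpotent superdiagonal part.

Assembling the blocks and conjugating back gives the entries of e^{tA} as shown above.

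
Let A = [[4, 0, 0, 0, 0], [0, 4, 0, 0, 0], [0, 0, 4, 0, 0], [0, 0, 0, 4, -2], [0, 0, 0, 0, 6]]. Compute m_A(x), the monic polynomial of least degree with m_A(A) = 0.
The characteristic polynomial factors as (x - 6)(x - 4)^4. The minimal polynomial is ∏(x - λ)^{k_λ} where k_λ is the size of the largest Jordan block at λ.

For λ = 4: rank(A - 4I) = 1, and the largest Jordan block has size 1 (the smallest k with rank((A - 4I)^k) = rank((A - 4I)^(k+1))).
For λ = 6: rank(A - 6I) = 4, and the largest Jordan block has size 1 (the smallest k with rank((A - 6I)^k) = rank((A - 6I)^(k+1))).

So m_A(x) = (x - 6)(x - 4).

m_A(x) = (x - 6)(x - 4)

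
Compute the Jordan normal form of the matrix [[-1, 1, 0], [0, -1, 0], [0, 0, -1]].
The characteristic polynomial is det(xI - A) = (x + 1)^3, so the eigenvalues are -1 (algebraic multiplicity 3).

For λ = -1: rank(A + I) = 1, rank((A + I)^2) = 0. The eigenspace has dimension 3 - 1 = 2, so there are 2 Jordan blocks; the rank sequence gives block sizes [2, 1].

Assembling the blocks gives the Jordan form J above.

J = [[-1, 1, 0], [0, -1, 0], [0, 0, -1]]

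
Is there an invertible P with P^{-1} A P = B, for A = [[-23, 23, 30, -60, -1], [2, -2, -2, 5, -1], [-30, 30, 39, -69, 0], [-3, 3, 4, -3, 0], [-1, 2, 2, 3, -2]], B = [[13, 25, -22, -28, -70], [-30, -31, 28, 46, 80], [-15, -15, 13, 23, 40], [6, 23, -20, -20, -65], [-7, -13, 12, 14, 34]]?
Yes.

Two matrices over a field are similar if and only if they have the same invariant factors.

Both A and B have characteristic polynomial (x - 6)^2(x + 1)^3 and minimal polynomial (x - 6)^2(x + 1)^2. Computing further, both have invariant factors x + 1, (x - 6)^2(x + 1)^2. Hence A and B are similar.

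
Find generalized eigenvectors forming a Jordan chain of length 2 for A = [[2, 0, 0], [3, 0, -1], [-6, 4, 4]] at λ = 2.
We seek v_1 ∈ ker((A - 2I)^2) \ ker(A - 2I), then set v_{i+1} = (A - 2I) v_i.

One such chain is v_1 = [[0, 1, -1]]^T, v_2 = [[0, -1, 2]]^T. Check: (A - 2I) v_2 = [[0, 0, 0]]^T = 0.

v_1 = [[0, 1, -1]]^T, v_2 = [[0, -1, 2]]^T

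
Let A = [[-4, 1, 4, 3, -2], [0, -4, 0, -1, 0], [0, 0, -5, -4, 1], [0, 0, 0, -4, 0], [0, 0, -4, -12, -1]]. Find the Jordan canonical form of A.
J = [[-4, 1, 0, 0, 0], [0, -4, 1, 0, 0], [0, 0, -4, 0, 0], [0, 0, 0, -3, 1], [0, 0, 0, 0, -3]]

The characteristic polynomial is det(xI - A) = (x + 3)^2(x + 4)^3, so the eigenvalues are -4 (algebraic multiplicity 3), -3 (algebraic multiplicity 2).

For λ = -4: rank(A + 4I) = 4, rank((A + 4I)^2) = 3, rank((A + 4I)^3) = 2. The eigenspace has dimension 5 - 4 = 1, so there is 1 Jordan block; the rank sequence gives block sizes [3].

For λ = -3: rank(A + 3I) = 4, rank((A + 3I)^2) = 3. The eigenspace has dimension 5 - 4 = 1, so there is 1 Jordan block; the rank sequence gives block sizes [2].

Assembling the blocks gives the Jordan form J above.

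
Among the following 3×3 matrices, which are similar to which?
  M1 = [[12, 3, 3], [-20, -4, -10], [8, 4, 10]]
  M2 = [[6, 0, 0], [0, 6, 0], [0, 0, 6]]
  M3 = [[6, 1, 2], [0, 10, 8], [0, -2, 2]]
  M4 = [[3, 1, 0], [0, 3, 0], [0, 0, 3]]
Characteristic polynomials: χ_{M1} = (x - 6)^3, χ_{M2} = (x - 6)^3, χ_{M3} = (x - 6)^3, χ_{M4} = (x - 3)^3.

{M1, M3}: invariant factors x - 6, (x - 6)^2.

{M2}: invariant factors x - 6, x - 6, x - 6.

{M4}: invariant factors x - 3, (x - 3)^2.

Matrices are similar if and only if their invariant-factor lists agree; the partition into similarity classes is {M1, M3}, {M2}, {M4}.

3 classes: {M1, M3}, {M2}, {M4}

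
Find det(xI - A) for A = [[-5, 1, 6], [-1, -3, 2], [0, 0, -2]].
χ_A(x) = (x + 2)(x + 4)^2

xI - A = [[x + 5, -1, -6], [1, x + 3, -2], [0, 0, x + 2]].

Expanding det(xI - A) along the first row:
det(xI - A) = + (x + 5)·det([[x + 3, -2], [0, x + 2]]) - (-1)·det([[1, -2], [0, x + 2]]) + (-6)·det([[1, x + 3], [0, 0]]).

Evaluating gives χ_A(x) = x^3 + 10x^2 + 32x + 32 = (x + 2)(x + 4)^2.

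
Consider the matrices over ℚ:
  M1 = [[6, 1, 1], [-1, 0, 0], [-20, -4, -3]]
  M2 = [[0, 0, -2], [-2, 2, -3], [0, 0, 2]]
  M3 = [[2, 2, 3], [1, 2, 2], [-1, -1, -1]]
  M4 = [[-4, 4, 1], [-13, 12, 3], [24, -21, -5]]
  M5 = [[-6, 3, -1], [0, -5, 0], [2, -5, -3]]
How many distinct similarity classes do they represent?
Characteristic polynomials: χ_{M1} = (x - 1)^3, χ_{M2} = x(x - 2)^2, χ_{M3} = (x - 1)^3, χ_{M4} = (x - 1)^3, χ_{M5} = (x + 4)(x + 5)^2.

{M1, M3, M4}: invariant factors (x - 1)^3.

{M2}: invariant factors x(x - 2)^2.

{M5}: invariant factors (x + 4)(x + 5)^2.

Matrices are similar if and only if their invariant-factor lists agree; the partition into similarity classes is {M1, M3, M4}, {M2}, {M5}.

3 classes: {M1, M3, M4}, {M2}, {M5}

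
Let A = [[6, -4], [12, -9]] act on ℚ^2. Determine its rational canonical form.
R = [[0, 6], [1, -3]]

The invariant factors of A (the non-unit diagonal entries of the Smith normal form of xI - A over ℚ[x]) are x^2 + 3x - 6, each dividing the next. The characteristic polynomial is their product, x^2 + 3x - 6.

The rational canonical form is the block-diagonal matrix of companion matrices C(f_i):
R = [[0, 6], [1, -3]].

Note the characteristic polynomial does not split into linear factors over ℚ, so A has no Jordan form over ℚ; the rational canonical form exists over any field.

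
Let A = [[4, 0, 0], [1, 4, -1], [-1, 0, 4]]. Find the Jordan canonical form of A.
The characteristic polynomial is det(xI - A) = (x - 4)^3, so the eigenvalues are 4 (algebraic multiplicity 3).

For λ = 4: rank(A - 4I) = 2, rank((A - 4I)^2) = 1, rank((A - 4I)^3) = 0. The eigenspace has dimension 3 - 2 = 1, so there is 1 Jordan block; the rank sequence gives block sizes [3].

Assembling the blocks gives the Jordan form J above.

J = [[4, 1, 0], [0, 4, 1], [0, 0, 4]]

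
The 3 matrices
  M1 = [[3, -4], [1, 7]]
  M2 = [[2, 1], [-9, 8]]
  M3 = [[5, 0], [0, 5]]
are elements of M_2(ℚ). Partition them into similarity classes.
2 classes: {M1, M2}, {M3}

Characteristic polynomials: χ_{M1} = (x - 5)^2, χ_{M2} = (x - 5)^2, χ_{M3} = (x - 5)^2.

{M1, M2}: invariant factors (x - 5)^2.

{M3}: invariant factors x - 5, x - 5.

Matrices are similar if and only if their invariant-factor lists agree; the partition into similarity classes is {M1, M2}, {M3}.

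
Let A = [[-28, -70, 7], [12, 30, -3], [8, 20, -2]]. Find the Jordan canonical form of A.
J = [[0, 1, 0], [0, 0, 0], [0, 0, 0]]

The characteristic polynomial is det(xI - A) = x^3, so the eigenvalues are 0 (algebraic multiplicity 3).

For λ = 0: rank(A) = 1, rank(A^2) = 0. The eigenspace has dimension 3 - 1 = 2, so there are 2 Jordan blocks; the rank sequence gives block sizes [2, 1].

Assembling the blocks gives the Jordan form J above.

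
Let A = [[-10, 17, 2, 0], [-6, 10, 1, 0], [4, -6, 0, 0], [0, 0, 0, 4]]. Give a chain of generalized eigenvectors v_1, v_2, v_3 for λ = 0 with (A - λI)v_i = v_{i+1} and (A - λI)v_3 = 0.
We seek v_1 ∈ ker(A^3) \ ker(A^2), then set v_{i+1} = A v_i.

One such chain is v_1 = [[-15, -11, 15, 0]]^T, v_2 = [[-7, -5, 6, 0]]^T, v_3 = [[-3, -2, 2, 0]]^T. Check: A v_3 = [[0, 0, 0, 0]]^T = 0.

v_1 = [[-15, -11, 15, 0]]^T, v_2 = [[-7, -5, 6, 0]]^T, v_3 = [[-3, -2, 2, 0]]^T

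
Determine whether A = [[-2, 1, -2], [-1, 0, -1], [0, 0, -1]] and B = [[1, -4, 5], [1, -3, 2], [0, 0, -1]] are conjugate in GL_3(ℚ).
Two matrices over a field are similar if and only if they have the same invariant factors.

Both A and B have characteristic polynomial (x + 1)^3 and minimal polynomial (x + 1)^3. Computing further, both have invariant factors (x + 1)^3. Hence A and B are similar.

Yes.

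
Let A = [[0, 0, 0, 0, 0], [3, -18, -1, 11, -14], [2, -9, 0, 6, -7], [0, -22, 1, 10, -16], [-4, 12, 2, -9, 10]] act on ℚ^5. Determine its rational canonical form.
R = [[0, 0, 0, 0, 0], [1, 0, 0, 0, -4], [0, 1, 0, 0, 4], [0, 0, 1, 0, -5], [0, 0, 0, 1, 2]]

The invariant factors of A (the non-unit diagonal entries of the Smith normal form of xI - A over ℚ[x]) are x(x^2 - x + 2)^2, each dividing the next. The characteristic polynomial is their product, x(x^2 - x + 2)^2.

The rational canonical form is the block-diagonal matrix of companion matrices C(f_i):
R = [[0, 0, 0, 0, 0], [1, 0, 0, 0, -4], [0, 1, 0, 0, 4], [0, 0, 1, 0, -5], [0, 0, 0, 1, 2]].

Note the characteristic polynomial does not split into linear factors over ℚ, so A has no Jordan form over ℚ; the rational canonical form exists over any field.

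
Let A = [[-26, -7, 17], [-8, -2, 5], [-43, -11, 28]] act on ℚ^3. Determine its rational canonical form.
The invariant factors of A (the non-unit diagonal entries of the Smith normal form of xI - A over ℚ[x]) are x^3 - 2x + 3, each dividing the next. The characteristic polynomial is their product, x^3 - 2x + 3.

The rational canonical form is the block-diagonal matrix of companion matrices C(f_i):
R = [[0, 0, -3], [1, 0, 2], [0, 1, 0]].

Note the characteristic polynomial does not split into linear factors over ℚ, so A has no Jordan form over ℚ; the rational canonical form exists over any field.

R = [[0, 0, -3], [1, 0, 2], [0, 1, 0]]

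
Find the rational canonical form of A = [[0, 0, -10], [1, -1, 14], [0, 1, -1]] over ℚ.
The invariant factors of A (the non-unit diagonal entries of the Smith normal form of xI - A over ℚ[x]) are (x - 2)(x - 1)(x + 5), each dividing the next. The characteristic polynomial is their product, (x - 2)(x - 1)(x + 5).

The rational canonical form is the block-diagonal matrix of companion matrices C(f_i):
R = [[0, 0, -10], [1, 0, 13], [0, 1, -2]].

R = [[0, 0, -10], [1, 0, 13], [0, 1, -2]]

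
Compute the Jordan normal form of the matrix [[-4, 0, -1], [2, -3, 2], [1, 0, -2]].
J = [[-3, 1, 0], [0, -3, 0], [0, 0, -3]]

The characteristic polynomial is det(xI - A) = (x + 3)^3, so the eigenvalues are -3 (algebraic multiplicity 3).

For λ = -3: rank(A + 3I) = 1, rank((A + 3I)^2) = 0. The eigenspace has dimension 3 - 1 = 2, so there are 2 Jordan blocks; the rank sequence gives block sizes [2, 1].

Assembling the blocks gives the Jordan form J above.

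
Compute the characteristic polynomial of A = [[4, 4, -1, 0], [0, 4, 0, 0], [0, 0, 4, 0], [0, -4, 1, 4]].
χ_A(x) = (x - 4)^4

xI - A = [[x - 4, -4, 1, 0], [0, x - 4, 0, 0], [0, 0, x - 4, 0], [0, 4, -1, x - 4]].

Expanding det(xI - A) along the first row:
det(xI - A) = + (x - 4)·det([[x - 4, 0, 0], [0, x - 4, 0], [4, -1, x - 4]]) - (-4)·det([[0, 0, 0], [0, x - 4, 0], [0, -1, x - 4]]) + (1)·det([[0, x - 4, 0], [0, 0, 0], [0, 4, x - 4]]) - (0)·det([[0, x - 4, 0], [0, 0, x - 4], [0, 4, -1]]).

Evaluating gives χ_A(x) = x^4 - 16x^3 + 96x^2 - 256x + 256 = (x - 4)^4.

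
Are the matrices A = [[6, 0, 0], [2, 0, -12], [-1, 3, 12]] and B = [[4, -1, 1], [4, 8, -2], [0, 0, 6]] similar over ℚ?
Two matrices over a field are similar if and only if they have the same invariant factors.

Both A and B have characteristic polynomial (x - 6)^3 and minimal polynomial (x - 6)^2. Computing further, both have invariant factors x - 6, (x - 6)^2. Hence A and B are similar.

Yes.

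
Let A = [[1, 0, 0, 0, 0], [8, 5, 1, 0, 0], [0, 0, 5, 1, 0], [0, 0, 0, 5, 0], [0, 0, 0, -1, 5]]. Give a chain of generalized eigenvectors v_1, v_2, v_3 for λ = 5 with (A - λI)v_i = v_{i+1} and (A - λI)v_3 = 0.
We seek v_1 ∈ ker((A - 5I)^3) \ ker((A - 5I)^2), then set v_{i+1} = (A - 5I) v_i.

One such chain is v_1 = [[0, 0, -1, 1, 0]]^T, v_2 = [[0, -1, 1, 0, -1]]^T, v_3 = [[0, 1, 0, 0, 0]]^T. Check: (A - 5I) v_3 = [[0, 0, 0, 0, 0]]^T = 0.

v_1 = [[0, 0, -1, 1, 0]]^T, v_2 = [[0, -1, 1, 0, -1]]^T, v_3 = [[0, 1, 0, 0, 0]]^T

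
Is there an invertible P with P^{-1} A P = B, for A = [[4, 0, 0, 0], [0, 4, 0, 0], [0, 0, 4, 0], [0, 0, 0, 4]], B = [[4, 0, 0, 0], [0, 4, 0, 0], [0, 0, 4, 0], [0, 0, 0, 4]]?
Two matrices over a field are similar if and only if they have the same invariant factors.

Both A and B have characteristic polynomial (x - 4)^4 and minimal polynomial x - 4. Computing further, both have invariant factors x - 4, x - 4, x - 4, x - 4. Hence A and B are similar.

Yes.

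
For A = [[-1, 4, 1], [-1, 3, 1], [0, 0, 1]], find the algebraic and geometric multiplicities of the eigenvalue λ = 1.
algebraic multiplicity 3, geometric multiplicity 1

The characteristic polynomial is (x - 1)^3, so the factor x - 1 appears with exponent 3: the algebraic multiplicity is 3.

rank(A - I) = 2, so the eigenspace has dimension 3 - 2 = 1: the geometric multiplicity is 1.

Since 1 < 3, A is not diagonalizable.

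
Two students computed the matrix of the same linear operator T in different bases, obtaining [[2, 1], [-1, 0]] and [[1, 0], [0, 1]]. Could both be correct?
Both have characteristic polynomial (x - 1)^2, but the minimal polynomial of A is (x - 1)^2 while the minimal polynomial of B is x - 1. The minimal polynomial is a similarity invariant, so A and B are not similar.

No.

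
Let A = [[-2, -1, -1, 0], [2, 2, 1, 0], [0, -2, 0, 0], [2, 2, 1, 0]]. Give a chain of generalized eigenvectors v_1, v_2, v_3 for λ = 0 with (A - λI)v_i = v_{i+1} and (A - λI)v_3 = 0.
We seek v_1 ∈ ker(A^3) \ ker(A^2), then set v_{i+1} = A v_i.

One such chain is v_1 = [[0, 0, 1, -1]]^T, v_2 = [[-1, 1, 0, 1]]^T, v_3 = [[1, 0, -2, 0]]^T. Check: A v_3 = [[0, 0, 0, 0]]^T = 0.

v_1 = [[0, 0, 1, -1]]^T, v_2 = [[-1, 1, 0, 1]]^T, v_3 = [[1, 0, -2, 0]]^T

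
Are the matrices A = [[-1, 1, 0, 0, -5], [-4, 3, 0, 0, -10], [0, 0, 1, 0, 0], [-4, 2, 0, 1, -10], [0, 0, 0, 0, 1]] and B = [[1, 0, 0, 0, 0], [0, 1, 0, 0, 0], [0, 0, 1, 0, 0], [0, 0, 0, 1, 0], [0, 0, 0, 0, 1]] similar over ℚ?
Both have characteristic polynomial (x - 1)^5, but the minimal polynomial of A is (x - 1)^2 while the minimal polynomial of B is x - 1. The minimal polynomial is a similarity invariant, so A and B are not similar.

No.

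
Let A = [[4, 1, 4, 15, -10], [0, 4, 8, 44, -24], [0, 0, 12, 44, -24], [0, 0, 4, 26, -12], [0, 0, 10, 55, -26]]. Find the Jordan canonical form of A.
J = [[4, 1, 0, 0, 0], [0, 4, 0, 0, 0], [0, 0, 4, 1, 0], [0, 0, 0, 4, 0], [0, 0, 0, 0, 4]]

The characteristic polynomial is det(xI - A) = (x - 4)^5, so the eigenvalues are 4 (algebraic multiplicity 5).

For λ = 4: rank(A - 4I) = 2, rank((A - 4I)^2) = 0. The eigenspace has dimension 5 - 2 = 3, so there are 3 Jordan blocks; the rank sequence gives block sizes [2, 2, 1].

Assembling the blocks gives the Jordan form J above.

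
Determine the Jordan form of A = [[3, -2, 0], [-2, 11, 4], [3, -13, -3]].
The characteristic polynomial is det(xI - A) = (x - 5)(x - 3)^2, so the eigenvalues are 3 (algebraic multiplicity 2), 5 (algebraic multiplicity 1).

For λ = 3: rank(A - 3I) = 2, rank((A - 3I)^2) = 1. The eigenspace has dimension 3 - 2 = 1, so there is 1 Jordan block; the rank sequence gives block sizes [2].

For λ = 5: algebraic multiplicity 1 gives one 1×1 block.

Assembling the blocks gives the Jordan form J above.

J = [[3, 1, 0], [0, 3, 0], [0, 0, 5]]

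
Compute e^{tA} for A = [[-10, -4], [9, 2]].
A has Jordan form J = [[-4, 1], [0, -4]] with A = PJP^{-1}, so e^{tA} = P e^{tJ} P^{-1}.

For a Jordan block J_k(λ), e^{tJ_k(λ)} = e^{λt} · (I + tN + t^2 N^2/2! + ... + t^{k-1} N^{k-1}/(k-1)!) where N is the nilpotent superdiagonal part.

Assembling the blocks and conjugating back gives the entries of e^{tA} as shown above.

e^{tA} = [[(1 - 6*t)*e^{-4*t}, -4*t*e^{-4*t}], [9*t*e^{-4*t}, (6*t + 1)*e^{-4*t}]]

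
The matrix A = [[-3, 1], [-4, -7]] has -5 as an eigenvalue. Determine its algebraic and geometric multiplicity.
algebraic multiplicity 2, geometric multiplicity 1

The characteristic polynomial is (x + 5)^2, so the factor x + 5 appears with exponent 2: the algebraic multiplicity is 2.

rank(A + 5I) = 1, so the eigenspace has dimension 2 - 1 = 1: the geometric multiplicity is 1.

Since 1 < 2, A is not diagonalizable.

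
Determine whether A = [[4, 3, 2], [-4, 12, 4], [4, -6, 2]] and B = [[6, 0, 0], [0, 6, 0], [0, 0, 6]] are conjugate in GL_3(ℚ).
No.

Both have characteristic polynomial (x - 6)^3, but the minimal polynomial of A is (x - 6)^2 while the minimal polynomial of B is x - 6. The minimal polynomial is a similarity invariant, so A and B are not similar.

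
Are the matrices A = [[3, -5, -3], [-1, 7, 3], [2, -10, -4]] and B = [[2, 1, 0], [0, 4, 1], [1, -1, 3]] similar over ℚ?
trace(A) = 6 but trace(B) = 9. The trace is a similarity invariant, so A and B are not similar.

No.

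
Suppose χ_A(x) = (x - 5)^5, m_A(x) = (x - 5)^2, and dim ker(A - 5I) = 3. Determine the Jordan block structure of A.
λ = 5: algebraic multiplicity 5 (exponent in χ_A), largest block size 2 (exponent in m_A), 3 blocks (geometric multiplicity). These force block sizes [2, 2, 1].

Jordan blocks: (5, 2), (5, 2), (5, 1)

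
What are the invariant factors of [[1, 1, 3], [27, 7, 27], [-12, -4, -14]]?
x + 2, (x + 2)^2

The Jordan structure of A has elementary divisors (x + 2)^2, (x + 2). Arranging the block sizes at each eigenvalue in decreasing order and taking row products gives the invariant factors.

Invariant factors (smallest first, each dividing the next): x + 2, (x + 2)^2.

Check: the last factor (x + 2)^2 is the minimal polynomial, and the product (x + 2)^3 is the characteristic polynomial.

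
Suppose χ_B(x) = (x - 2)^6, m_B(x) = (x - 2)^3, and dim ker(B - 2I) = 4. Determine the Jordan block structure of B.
λ = 2: algebraic multiplicity 6 (exponent in χ_B), largest block size 3 (exponent in m_B), 4 blocks (geometric multiplicity). These force block sizes [3, 1, 1, 1].

Jordan blocks: (2, 3), (2, 1), (2, 1), (2, 1)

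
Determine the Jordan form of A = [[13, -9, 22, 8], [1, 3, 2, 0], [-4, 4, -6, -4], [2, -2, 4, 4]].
The characteristic polynomial is det(xI - A) = (x - 4)^3(x - 2), so the eigenvalues are 2 (algebraic multiplicity 1), 4 (algebraic multiplicity 3).

For λ = 2: algebraic multiplicity 1 gives one 1×1 block.

For λ = 4: rank(A - 4I) = 2, rank((A - 4I)^2) = 1. The eigenspace has dimension 4 - 2 = 2, so there are 2 Jordan blocks; the rank sequence gives block sizes [2, 1].

Assembling the blocks gives the Jordan form J above.

J = [[2, 0, 0, 0], [0, 4, 1, 0], [0, 0, 4, 0], [0, 0, 0, 4]]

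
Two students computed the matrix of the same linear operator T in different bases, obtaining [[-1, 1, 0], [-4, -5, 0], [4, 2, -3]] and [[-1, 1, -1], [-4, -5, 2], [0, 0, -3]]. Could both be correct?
Yes.

Two matrices over a field are similar if and only if they have the same invariant factors.

Both A and B have characteristic polynomial (x + 3)^3 and minimal polynomial (x + 3)^2. Computing further, both have invariant factors x + 3, (x + 3)^2. Hence A and B are similar.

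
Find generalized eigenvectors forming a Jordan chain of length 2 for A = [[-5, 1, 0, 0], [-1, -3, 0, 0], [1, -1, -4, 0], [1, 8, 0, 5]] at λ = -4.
We seek v_1 ∈ ker((A + 4I)^2) \ ker(A + 4I), then set v_{i+1} = (A + 4I) v_i.

One such chain is v_1 = [[2, 3, -3, -3]]^T, v_2 = [[1, 1, -1, -1]]^T. Check: (A + 4I) v_2 = [[0, 0, 0, 0]]^T = 0.

v_1 = [[2, 3, -3, -3]]^T, v_2 = [[1, 1, -1, -1]]^T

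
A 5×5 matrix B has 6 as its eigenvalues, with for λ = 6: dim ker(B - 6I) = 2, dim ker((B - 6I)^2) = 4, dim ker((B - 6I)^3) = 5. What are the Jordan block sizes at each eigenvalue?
Jordan blocks: (6, 3), (6, 2)

λ = 6: successive nullity increments [2, 2, 1] count blocks of size ≥ k; block sizes are [3, 2].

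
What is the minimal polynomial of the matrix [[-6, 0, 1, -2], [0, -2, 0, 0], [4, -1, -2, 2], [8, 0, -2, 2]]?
m_A(x) = (x + 2)^3

The characteristic polynomial factors as (x + 2)^4. The minimal polynomial is ∏(x - λ)^{k_λ} where k_λ is the size of the largest Jordan block at λ.

For λ = -2: rank(A + 2I) = 2, and the largest Jordan block has size 3 (the smallest k with rank((A + 2I)^k) = rank((A + 2I)^(k+1))).

So m_A(x) = (x + 2)^3.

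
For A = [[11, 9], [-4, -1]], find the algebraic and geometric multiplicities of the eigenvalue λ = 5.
algebraic multiplicity 2, geometric multiplicity 1

The characteristic polynomial is (x - 5)^2, so the factor x - 5 appears with exponent 2: the algebraic multiplicity is 2.

rank(A - 5I) = 1, so the eigenspace has dimension 2 - 1 = 1: the geometric multiplicity is 1.

Since 1 < 2, A is not diagonalizable.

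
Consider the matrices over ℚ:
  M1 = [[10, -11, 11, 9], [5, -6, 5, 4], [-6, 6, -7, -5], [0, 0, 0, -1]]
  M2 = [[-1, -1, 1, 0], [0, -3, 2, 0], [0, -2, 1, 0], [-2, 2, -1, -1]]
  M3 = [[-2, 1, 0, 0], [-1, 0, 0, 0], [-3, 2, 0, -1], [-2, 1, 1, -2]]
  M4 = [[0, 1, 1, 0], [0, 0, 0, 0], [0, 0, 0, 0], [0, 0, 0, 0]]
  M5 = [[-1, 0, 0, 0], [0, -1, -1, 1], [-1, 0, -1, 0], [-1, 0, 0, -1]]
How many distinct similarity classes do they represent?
Characteristic polynomials: χ_{M1} = (x + 1)^4, χ_{M2} = (x + 1)^4, χ_{M3} = (x + 1)^4, χ_{M4} = x^4, χ_{M5} = (x + 1)^4.

{M1, M2, M3, M5}: invariant factors (x + 1)^2, (x + 1)^2.

{M4}: invariant factors x, x, x^2.

Matrices are similar if and only if their invariant-factor lists agree; the partition into similarity classes is {M1, M2, M3, M5}, {M4}.

2 classes: {M1, M2, M3, M5}, {M4}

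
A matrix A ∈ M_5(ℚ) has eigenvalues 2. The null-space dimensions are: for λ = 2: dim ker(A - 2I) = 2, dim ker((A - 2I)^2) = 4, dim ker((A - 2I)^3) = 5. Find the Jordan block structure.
λ = 2: successive nullity increments [2, 2, 1] count blocks of size ≥ k; block sizes are [3, 2].

Jordan blocks: (2, 3), (2, 2)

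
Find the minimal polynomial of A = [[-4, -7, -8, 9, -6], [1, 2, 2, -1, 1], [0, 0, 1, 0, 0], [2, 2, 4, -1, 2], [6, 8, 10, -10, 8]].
m_A(x) = (x - 2)(x - 1)^2

The characteristic polynomial factors as (x - 2)(x - 1)^4. The minimal polynomial is ∏(x - λ)^{k_λ} where k_λ is the size of the largest Jordan block at λ.

For λ = 1: rank(A - I) = 2, and the largest Jordan block has size 2 (the smallest k with rank((A - I)^k) = rank((A - I)^(k+1))).
For λ = 2: rank(A - 2I) = 4, and the largest Jordan block has size 1 (the smallest k with rank((A - 2I)^k) = rank((A - 2I)^(k+1))).

So m_A(x) = (x - 2)(x - 1)^2.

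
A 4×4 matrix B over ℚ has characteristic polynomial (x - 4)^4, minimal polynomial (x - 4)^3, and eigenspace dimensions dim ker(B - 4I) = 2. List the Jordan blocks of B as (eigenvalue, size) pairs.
λ = 4: algebraic multiplicity 4 (exponent in χ_B), largest block size 3 (exponent in m_B), 2 blocks (geometric multiplicity). These force block sizes [3, 1].

Jordan blocks: (4, 3), (4, 1)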